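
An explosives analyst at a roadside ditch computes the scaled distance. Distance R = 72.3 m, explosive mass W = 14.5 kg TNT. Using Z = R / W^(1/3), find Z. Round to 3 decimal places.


Scaled distance calculation:
W^(1/3) = 14.5^(1/3) = 2.438499
Z = R / W^(1/3) = 72.3 / 2.438499
Z = 29.649 m/kg^(1/3)

29.649


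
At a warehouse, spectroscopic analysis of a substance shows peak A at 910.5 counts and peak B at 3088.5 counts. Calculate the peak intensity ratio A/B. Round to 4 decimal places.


Spectral peak ratio:
Peak A = 910.5 counts
Peak B = 3088.5 counts
Ratio = 910.5 / 3088.5 = 0.2948

0.2948


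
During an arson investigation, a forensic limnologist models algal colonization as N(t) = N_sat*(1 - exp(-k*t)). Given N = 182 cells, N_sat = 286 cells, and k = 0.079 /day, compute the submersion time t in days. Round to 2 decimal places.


PMSI from diatom colonization curve:
N / N_sat = 182 / 286 = 0.636364
1 - N/N_sat = 0.363636
ln(1 - N/N_sat) = -1.011602
t = -ln(1 - N/N_sat) / k = -(-1.011602) / 0.079 = 12.81 days

12.81


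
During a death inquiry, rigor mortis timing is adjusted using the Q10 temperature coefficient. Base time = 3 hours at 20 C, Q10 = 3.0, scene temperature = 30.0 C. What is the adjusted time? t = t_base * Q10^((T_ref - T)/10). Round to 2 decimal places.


Rigor mortis time adjustment:
Exponent = (T_ref - T_actual) / 10 = (20 - 30.0) / 10 = -1
Q10 factor = 3.0^-1 = 0.33333
t_adjusted = 3 * 0.33333 = 1.00 hours

1.00


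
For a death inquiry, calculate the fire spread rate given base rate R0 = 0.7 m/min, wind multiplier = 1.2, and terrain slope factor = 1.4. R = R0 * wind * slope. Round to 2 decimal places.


Fire spread rate calculation:
R = R0 * wind_factor * slope_factor
= 0.7 * 1.2 * 1.4
= 0.84 * 1.4
= 1.18 m/min

1.18


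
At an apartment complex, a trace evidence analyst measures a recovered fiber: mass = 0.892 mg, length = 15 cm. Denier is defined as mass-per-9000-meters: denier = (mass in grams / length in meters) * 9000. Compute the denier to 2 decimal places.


Denier calculation:
Mass in grams = 0.892 mg / 1000 = 0.000892 g
Length in meters = 15 cm / 100 = 0.15 m
Linear density = mass / length = 0.000892 / 0.15 = 0.00594667 g/m
Denier = (g/m) * 9000 = 0.00594667 * 9000 = 53.52

53.52


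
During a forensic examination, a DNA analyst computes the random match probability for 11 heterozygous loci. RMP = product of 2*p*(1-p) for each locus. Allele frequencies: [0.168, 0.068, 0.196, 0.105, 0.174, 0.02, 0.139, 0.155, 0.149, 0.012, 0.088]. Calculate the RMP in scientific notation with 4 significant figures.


Computing RMP for 11 loci:
Locus 1: 2 * 0.168 * 0.832 = 0.279552
Locus 2: 2 * 0.068 * 0.932 = 0.126752
Locus 3: 2 * 0.196 * 0.804 = 0.315168
Locus 4: 2 * 0.105 * 0.895 = 0.18795
Locus 5: 2 * 0.174 * 0.826 = 0.287448
Locus 6: 2 * 0.02 * 0.98 = 0.0392
Locus 7: 2 * 0.139 * 0.861 = 0.239358
Locus 8: 2 * 0.155 * 0.845 = 0.26195
Locus 9: 2 * 0.149 * 0.851 = 0.253598
Locus 10: 2 * 0.012 * 0.988 = 0.023712
Locus 11: 2 * 0.088 * 0.912 = 0.160512
RMP = 1.431e-09

1.431e-09


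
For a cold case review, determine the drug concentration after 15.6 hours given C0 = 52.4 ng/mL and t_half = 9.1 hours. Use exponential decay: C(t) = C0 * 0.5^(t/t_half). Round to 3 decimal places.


Drug concentration decay:
Number of half-lives = t / t_half = 15.6 / 9.1 = 1.714286
Decay factor = 0.5^1.714286 = 0.30475335
C(t) = 52.4 * 0.30475335 = 15.969 ng/mL

15.969


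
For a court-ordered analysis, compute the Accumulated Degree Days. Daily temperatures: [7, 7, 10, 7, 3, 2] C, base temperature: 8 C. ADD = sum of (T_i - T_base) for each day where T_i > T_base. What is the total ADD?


Computing ADD day by day:
Day 1: max(0, 7 - 8) = 0
Day 2: max(0, 7 - 8) = 0
Day 3: max(0, 10 - 8) = 2
Day 4: max(0, 7 - 8) = 0
Day 5: max(0, 3 - 8) = 0
Day 6: max(0, 2 - 8) = 0
Total ADD = 2

2


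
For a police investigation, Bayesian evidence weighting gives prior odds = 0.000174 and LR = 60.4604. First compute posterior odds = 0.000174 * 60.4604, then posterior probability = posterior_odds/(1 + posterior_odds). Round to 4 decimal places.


Bayesian evidence evaluation:
Posterior odds = prior_odds * LR = 0.000174 * 60.4604 = 0.01052011
Posterior probability = posterior_odds / (1 + posterior_odds)
= 0.01052011 / (1 + 0.01052011)
= 0.01052011 / 1.01052011
= 0.0104

0.0104


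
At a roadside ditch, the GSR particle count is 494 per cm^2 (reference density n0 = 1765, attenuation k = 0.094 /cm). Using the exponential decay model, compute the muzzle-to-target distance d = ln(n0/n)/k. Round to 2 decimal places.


GSR distance calculation:
n0/n = 1765 / 494 = 3.572874
ln(n0/n) = 1.27337
d = 1.27337 / 0.094 = 13.55 cm

13.55


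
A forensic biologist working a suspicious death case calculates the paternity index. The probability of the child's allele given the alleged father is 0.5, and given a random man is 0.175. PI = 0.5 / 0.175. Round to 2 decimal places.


Paternity Index calculation:
PI = P(allele|father) / P(allele|random)
PI = 0.5 / 0.175
PI = 2.86

2.86


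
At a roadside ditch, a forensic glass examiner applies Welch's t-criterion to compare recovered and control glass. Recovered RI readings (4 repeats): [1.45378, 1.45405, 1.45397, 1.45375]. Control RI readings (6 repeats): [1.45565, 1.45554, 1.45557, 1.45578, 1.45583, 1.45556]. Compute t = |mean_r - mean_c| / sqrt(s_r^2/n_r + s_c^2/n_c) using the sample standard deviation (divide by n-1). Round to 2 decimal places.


Welch's t-criterion for glass RI comparison:
Recovered mean = sum / n_r = 5.81555 / 4 = 1.4538875
Control mean = sum / n_c = 8.73393 / 6 = 1.455655
Recovered sample variance s_r^2 = 2.1225e-08
Control sample variance s_c^2 = 1.515e-08
Welch SE (unpooled) = sqrt(s_r^2/n_r + s_c^2/n_c) = sqrt(5.30625e-09 + 2.525e-09) = sqrt(7.83125e-09) = 8.84944e-05
|mean_r - mean_c| = 0.0017675
t = 0.0017675 / 8.84944e-05 = 19.97

19.97


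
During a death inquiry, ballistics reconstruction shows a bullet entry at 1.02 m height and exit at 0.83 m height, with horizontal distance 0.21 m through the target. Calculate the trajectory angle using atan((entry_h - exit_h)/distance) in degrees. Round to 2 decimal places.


Bullet trajectory angle:
Height difference = 1.02 - 0.83 = 0.19 m
angle = atan(0.19 / 0.21)
angle = atan(0.904762)
angle = 42.14 degrees

42.14


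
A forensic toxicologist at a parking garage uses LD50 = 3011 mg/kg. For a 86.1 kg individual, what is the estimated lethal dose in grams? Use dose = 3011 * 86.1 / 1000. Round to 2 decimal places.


Lethal dose calculation:
Lethal dose = LD50 * body_weight / 1000
= 3011 * 86.1 / 1000
= 259247.1 / 1000
= 259.25 g

259.25


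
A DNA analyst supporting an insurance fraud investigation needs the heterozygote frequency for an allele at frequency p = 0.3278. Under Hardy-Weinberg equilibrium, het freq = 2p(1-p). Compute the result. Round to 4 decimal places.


Hardy-Weinberg heterozygote frequency:
q = 1 - p = 1 - 0.3278 = 0.6722
2pq = 2 * 0.3278 * 0.6722 = 0.4407

0.4407


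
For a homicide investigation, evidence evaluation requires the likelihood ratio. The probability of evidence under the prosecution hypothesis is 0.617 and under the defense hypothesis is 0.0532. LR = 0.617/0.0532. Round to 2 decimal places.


Likelihood ratio calculation:
LR = P(E|Hp) / P(E|Hd)
LR = 0.617 / 0.0532
LR = 11.60

11.60


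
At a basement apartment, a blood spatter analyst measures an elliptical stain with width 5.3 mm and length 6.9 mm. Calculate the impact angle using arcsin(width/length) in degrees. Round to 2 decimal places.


Blood spatter impact angle calculation:
width / length = 5.3 / 6.9 = 0.768116
angle = arcsin(0.768116)
angle = 50.19 degrees

50.19


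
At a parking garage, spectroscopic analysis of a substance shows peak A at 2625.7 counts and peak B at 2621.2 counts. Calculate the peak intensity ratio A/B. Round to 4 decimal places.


Spectral peak ratio:
Peak A = 2625.7 counts
Peak B = 2621.2 counts
Ratio = 2625.7 / 2621.2 = 1.0017

1.0017


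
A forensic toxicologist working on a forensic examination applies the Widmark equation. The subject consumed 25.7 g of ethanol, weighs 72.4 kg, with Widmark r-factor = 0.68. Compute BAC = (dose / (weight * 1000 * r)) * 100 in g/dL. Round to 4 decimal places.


Applying the Widmark formula:
BAC = (dose_g / (body_wt * 1000 * r)) * 100
Denominator = 72.4 * 1000 * 0.68 = 49232
BAC = (25.7 / 49232) * 100
BAC = 0.0522 g/dL

0.0522


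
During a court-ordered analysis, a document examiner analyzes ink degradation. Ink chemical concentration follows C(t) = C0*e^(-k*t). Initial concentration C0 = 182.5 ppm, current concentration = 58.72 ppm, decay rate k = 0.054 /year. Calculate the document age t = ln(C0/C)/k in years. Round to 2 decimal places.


Document age estimation:
C0/C = 182.5 / 58.72 = 3.10797
ln(C0/C) = 1.13397
t = 1.13397 / 0.054 = 21.00 years

21.00


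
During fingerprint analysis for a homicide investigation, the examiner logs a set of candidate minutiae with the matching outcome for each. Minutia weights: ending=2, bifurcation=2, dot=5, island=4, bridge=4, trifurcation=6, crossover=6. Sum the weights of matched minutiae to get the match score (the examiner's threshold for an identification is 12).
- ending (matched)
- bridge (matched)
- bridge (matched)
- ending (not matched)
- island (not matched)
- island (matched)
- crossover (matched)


Weighted minutiae match score:
  ending: matched, +2 (running total 2)
  bridge: matched, +4 (running total 6)
  bridge: matched, +4 (running total 10)
  ending: not matched, +0
  island: not matched, +0
  island: matched, +4 (running total 14)
  crossover: matched, +6 (running total 20)
Total score = 20
Threshold = 12; verdict = identification

20


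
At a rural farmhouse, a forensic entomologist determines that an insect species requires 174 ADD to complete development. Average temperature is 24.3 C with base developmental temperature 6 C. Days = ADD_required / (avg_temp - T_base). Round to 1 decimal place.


Insect development time:
Effective temperature = avg_temp - T_base = 24.3 - 6 = 18.3 C
Days = ADD / effective_temp = 174 / 18.3 = 9.5 days

9.5


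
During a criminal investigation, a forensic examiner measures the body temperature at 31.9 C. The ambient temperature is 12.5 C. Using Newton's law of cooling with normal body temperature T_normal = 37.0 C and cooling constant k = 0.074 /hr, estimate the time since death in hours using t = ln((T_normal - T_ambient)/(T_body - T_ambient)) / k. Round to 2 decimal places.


Using Newton's law of cooling:
t = ln((T_normal - T_ambient) / (T_body - T_ambient)) / k
T_normal - T_ambient = 24.5
T_body - T_ambient = 19.4
Ratio = 1.262887
ln(ratio) = 0.2334
t = 0.2334 / 0.074 = 3.15 hours

3.15


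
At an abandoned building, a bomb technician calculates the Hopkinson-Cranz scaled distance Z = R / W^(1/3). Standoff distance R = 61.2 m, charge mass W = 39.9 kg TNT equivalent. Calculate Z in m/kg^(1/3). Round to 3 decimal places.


Scaled distance calculation:
W^(1/3) = 39.9^(1/3) = 3.4171
Z = R / W^(1/3) = 61.2 / 3.4171
Z = 17.910 m/kg^(1/3)

17.910


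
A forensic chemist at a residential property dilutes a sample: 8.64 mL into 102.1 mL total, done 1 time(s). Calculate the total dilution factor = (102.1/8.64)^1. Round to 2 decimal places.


Dilution factor calculation:
Single dilution = V_total / V_sample = 102.1 / 8.64 ≈ 11.81713
Number of dilutions = 1
Total DF = (102.1 / 8.64)^1 (full precision, rounded at the end) = 11.82

11.82


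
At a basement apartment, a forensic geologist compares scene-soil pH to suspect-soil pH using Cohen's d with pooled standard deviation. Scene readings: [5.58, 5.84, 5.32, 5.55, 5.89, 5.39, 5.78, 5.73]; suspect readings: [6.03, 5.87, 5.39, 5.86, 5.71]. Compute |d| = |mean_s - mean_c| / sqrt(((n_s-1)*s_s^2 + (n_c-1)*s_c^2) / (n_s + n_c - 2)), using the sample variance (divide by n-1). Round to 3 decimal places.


Pooled-variance Cohen's d for soil pH comparison:
Scene mean = 45.08 / 8 = 5.635
Suspect mean = 28.86 / 5 = 5.772
Scene sample variance s_s^2 = 0.0438
Suspect sample variance s_c^2 = 0.05842
Pooled variance = ((n_s-1)*s_s^2 + (n_c-1)*s_c^2) / (n_s + n_c - 2) = 0.049116
Pooled SD = sqrt(0.049116) = 0.221621
Mean difference = -0.137
|d| = |-0.137| / 0.221621 = 0.618

0.618


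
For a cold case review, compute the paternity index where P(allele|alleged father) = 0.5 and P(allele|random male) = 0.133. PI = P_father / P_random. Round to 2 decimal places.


Paternity Index calculation:
PI = P(allele|father) / P(allele|random)
PI = 0.5 / 0.133
PI = 3.76

3.76


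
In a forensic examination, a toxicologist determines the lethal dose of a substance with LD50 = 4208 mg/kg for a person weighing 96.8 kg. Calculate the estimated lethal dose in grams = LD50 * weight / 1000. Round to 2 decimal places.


Lethal dose calculation:
Lethal dose = LD50 * body_weight / 1000
= 4208 * 96.8 / 1000
= 407334.4 / 1000
= 407.33 g

407.33


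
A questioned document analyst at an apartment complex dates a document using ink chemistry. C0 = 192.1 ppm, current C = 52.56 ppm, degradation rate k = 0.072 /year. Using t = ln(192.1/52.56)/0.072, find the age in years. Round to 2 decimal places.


Document age estimation:
C0/C = 192.1 / 52.56 = 3.654871
ln(C0/C) = 1.296061
t = 1.296061 / 0.072 = 18.00 years

18.00


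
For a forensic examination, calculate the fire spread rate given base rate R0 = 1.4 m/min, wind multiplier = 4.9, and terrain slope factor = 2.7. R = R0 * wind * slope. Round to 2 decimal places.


Fire spread rate calculation:
R = R0 * wind_factor * slope_factor
= 1.4 * 4.9 * 2.7
= 6.86 * 2.7
= 18.52 m/min

18.52


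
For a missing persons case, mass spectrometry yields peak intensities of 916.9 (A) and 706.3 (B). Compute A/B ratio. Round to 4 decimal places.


Spectral peak ratio:
Peak A = 916.9 counts
Peak B = 706.3 counts
Ratio = 916.9 / 706.3 = 1.2982

1.2982


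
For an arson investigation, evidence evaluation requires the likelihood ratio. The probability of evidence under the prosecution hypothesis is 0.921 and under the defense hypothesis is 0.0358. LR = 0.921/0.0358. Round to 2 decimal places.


Likelihood ratio calculation:
LR = P(E|Hp) / P(E|Hd)
LR = 0.921 / 0.0358
LR = 25.73

25.73


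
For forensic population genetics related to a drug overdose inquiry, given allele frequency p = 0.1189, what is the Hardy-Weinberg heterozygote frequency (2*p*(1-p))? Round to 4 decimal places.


Hardy-Weinberg heterozygote frequency:
q = 1 - p = 1 - 0.1189 = 0.8811
2pq = 2 * 0.1189 * 0.8811 = 0.2095

0.2095


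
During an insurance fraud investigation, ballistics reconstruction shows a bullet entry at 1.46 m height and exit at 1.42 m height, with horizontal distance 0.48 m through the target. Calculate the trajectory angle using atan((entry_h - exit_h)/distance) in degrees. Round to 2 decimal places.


Bullet trajectory angle:
Height difference = 1.46 - 1.42 = 0.04 m
angle = atan(0.04 / 0.48)
angle = atan(0.083333)
angle = 4.76 degrees

4.76


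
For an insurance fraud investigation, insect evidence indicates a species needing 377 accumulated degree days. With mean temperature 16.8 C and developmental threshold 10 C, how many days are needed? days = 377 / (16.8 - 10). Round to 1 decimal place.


Insect development time:
Effective temperature = avg_temp - T_base = 16.8 - 10 = 6.8 C
Days = ADD / effective_temp = 377 / 6.8 = 55.4 days

55.4


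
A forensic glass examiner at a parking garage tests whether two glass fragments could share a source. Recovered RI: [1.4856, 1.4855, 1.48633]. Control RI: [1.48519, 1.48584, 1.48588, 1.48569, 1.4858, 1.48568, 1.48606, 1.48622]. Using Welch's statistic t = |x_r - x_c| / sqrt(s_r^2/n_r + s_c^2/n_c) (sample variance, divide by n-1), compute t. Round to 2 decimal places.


Welch's t-criterion for glass RI comparison:
Recovered mean = sum / n_r = 4.45743 / 3 = 1.48581
Control mean = sum / n_c = 11.88636 / 8 = 1.485795
Recovered sample variance s_r^2 = 2.053e-07
Control sample variance s_c^2 = 9.29143e-08
Welch SE (unpooled) = sqrt(s_r^2/n_r + s_c^2/n_c) = sqrt(6.84333e-08 + 1.16143e-08) = sqrt(8.00476e-08) = 0.000282927
|mean_r - mean_c| = 1.5e-05
t = 1.5e-05 / 0.000282927 = 0.05

0.05


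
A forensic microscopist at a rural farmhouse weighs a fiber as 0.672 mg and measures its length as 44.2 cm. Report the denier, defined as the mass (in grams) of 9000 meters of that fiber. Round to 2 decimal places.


Denier calculation:
Mass in grams = 0.672 mg / 1000 = 0.000672 g
Length in meters = 44.2 cm / 100 = 0.442 m
Linear density = mass / length = 0.000672 / 0.442 = 0.00152036 g/m
Denier = (g/m) * 9000 = 0.00152036 * 9000 = 13.68

13.68


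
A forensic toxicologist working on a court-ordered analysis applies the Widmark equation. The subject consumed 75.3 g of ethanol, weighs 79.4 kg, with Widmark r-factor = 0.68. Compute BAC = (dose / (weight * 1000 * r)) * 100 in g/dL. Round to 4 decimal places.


Applying the Widmark formula:
BAC = (dose_g / (body_wt * 1000 * r)) * 100
Denominator = 79.4 * 1000 * 0.68 = 53992
BAC = (75.3 / 53992) * 100
BAC = 0.1395 g/dL

0.1395


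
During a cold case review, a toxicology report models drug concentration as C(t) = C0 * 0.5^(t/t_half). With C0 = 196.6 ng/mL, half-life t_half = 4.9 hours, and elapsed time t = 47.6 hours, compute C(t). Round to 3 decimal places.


Drug concentration decay:
Number of half-lives = t / t_half = 47.6 / 4.9 = 9.714286
Decay factor = 0.5^9.714286 = 0.00119044
C(t) = 196.6 * 0.00119044 = 0.234 ng/mL

0.234


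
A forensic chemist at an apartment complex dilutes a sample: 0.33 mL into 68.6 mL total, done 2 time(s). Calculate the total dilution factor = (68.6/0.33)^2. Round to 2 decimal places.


Dilution factor calculation:
Single dilution = V_total / V_sample = 68.6 / 0.33 ≈ 207.878788
Number of dilutions = 2
Total DF = (68.6 / 0.33)^2 (full precision, rounded at the end) = 43213.59

43213.59


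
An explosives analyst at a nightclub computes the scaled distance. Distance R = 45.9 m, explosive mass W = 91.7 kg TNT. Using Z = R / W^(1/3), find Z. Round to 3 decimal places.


Scaled distance calculation:
W^(1/3) = 91.7^(1/3) = 4.509445
Z = R / W^(1/3) = 45.9 / 4.509445
Z = 10.179 m/kg^(1/3)

10.179


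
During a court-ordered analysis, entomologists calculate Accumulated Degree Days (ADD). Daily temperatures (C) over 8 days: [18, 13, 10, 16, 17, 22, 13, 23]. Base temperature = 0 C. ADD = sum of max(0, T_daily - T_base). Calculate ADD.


Computing ADD day by day:
Day 1: max(0, 18 - 0) = 18
Day 2: max(0, 13 - 0) = 13
Day 3: max(0, 10 - 0) = 10
Day 4: max(0, 16 - 0) = 16
Day 5: max(0, 17 - 0) = 17
Day 6: max(0, 22 - 0) = 22
Day 7: max(0, 13 - 0) = 13
Day 8: max(0, 23 - 0) = 23
Total ADD = 132

132


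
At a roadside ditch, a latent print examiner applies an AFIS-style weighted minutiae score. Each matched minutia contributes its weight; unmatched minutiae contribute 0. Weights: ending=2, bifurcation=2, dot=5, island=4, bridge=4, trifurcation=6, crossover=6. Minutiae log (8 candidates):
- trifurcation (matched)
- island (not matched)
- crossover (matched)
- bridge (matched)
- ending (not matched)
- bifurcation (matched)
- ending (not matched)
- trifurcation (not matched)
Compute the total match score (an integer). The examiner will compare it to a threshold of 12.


Weighted minutiae match score:
  trifurcation: matched, +6 (running total 6)
  island: not matched, +0
  crossover: matched, +6 (running total 12)
  bridge: matched, +4 (running total 16)
  ending: not matched, +0
  bifurcation: matched, +2 (running total 18)
  ending: not matched, +0
  trifurcation: not matched, +0
Total score = 18
Threshold = 12; verdict = identification

18


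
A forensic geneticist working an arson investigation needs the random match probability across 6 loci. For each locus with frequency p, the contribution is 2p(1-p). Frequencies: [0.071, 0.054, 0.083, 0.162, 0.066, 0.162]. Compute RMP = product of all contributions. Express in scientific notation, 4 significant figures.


Computing RMP for 6 loci:
Locus 1: 2 * 0.071 * 0.929 = 0.131918
Locus 2: 2 * 0.054 * 0.946 = 0.102168
Locus 3: 2 * 0.083 * 0.917 = 0.152222
Locus 4: 2 * 0.162 * 0.838 = 0.271512
Locus 5: 2 * 0.066 * 0.934 = 0.123288
Locus 6: 2 * 0.162 * 0.838 = 0.271512
RMP = 1.865e-05

1.865e-05


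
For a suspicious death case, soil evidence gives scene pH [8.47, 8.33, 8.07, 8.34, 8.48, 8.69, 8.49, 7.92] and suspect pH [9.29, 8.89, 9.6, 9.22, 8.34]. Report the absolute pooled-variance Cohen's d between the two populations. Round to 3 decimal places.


Pooled-variance Cohen's d for soil pH comparison:
Scene mean = 66.79 / 8 = 8.34875
Suspect mean = 45.34 / 5 = 9.068
Scene sample variance s_s^2 = 0.06147
Suspect sample variance s_c^2 = 0.22927
Pooled variance = ((n_s-1)*s_s^2 + (n_c-1)*s_c^2) / (n_s + n_c - 2) = 0.122488
Pooled SD = sqrt(0.122488) = 0.349983
Mean difference = -0.71925
|d| = |-0.71925| / 0.349983 = 2.055

2.055


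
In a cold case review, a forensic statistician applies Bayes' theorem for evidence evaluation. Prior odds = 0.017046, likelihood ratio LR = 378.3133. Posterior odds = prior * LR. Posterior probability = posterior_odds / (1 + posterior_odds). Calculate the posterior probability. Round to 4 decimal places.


Bayesian evidence evaluation:
Posterior odds = prior_odds * LR = 0.017046 * 378.3133 = 6.448729
Posterior probability = posterior_odds / (1 + posterior_odds)
= 6.448729 / (1 + 6.448729)
= 6.448729 / 7.448729
= 0.8657

0.8657


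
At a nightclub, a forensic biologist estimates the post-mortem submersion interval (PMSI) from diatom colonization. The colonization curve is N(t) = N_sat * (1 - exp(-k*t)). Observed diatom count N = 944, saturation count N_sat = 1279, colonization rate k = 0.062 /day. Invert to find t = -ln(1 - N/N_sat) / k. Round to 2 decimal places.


PMSI from diatom colonization curve:
N / N_sat = 944 / 1279 = 0.738077
1 - N/N_sat = 0.261923
ln(1 - N/N_sat) = -1.339705
t = -ln(1 - N/N_sat) / k = -(-1.339705) / 0.062 = 21.61 days

21.61


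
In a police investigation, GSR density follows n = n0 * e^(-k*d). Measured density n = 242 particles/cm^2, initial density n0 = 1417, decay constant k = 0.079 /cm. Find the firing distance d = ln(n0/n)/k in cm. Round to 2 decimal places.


GSR distance calculation:
n0/n = 1417 / 242 = 5.855372
ln(n0/n) = 1.76736
d = 1.76736 / 0.079 = 22.37 cm

22.37


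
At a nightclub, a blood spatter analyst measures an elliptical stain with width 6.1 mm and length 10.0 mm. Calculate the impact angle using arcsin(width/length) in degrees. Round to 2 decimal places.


Blood spatter impact angle calculation:
width / length = 6.1 / 10.0 = 0.61
angle = arcsin(0.61)
angle = 37.59 degrees

37.59


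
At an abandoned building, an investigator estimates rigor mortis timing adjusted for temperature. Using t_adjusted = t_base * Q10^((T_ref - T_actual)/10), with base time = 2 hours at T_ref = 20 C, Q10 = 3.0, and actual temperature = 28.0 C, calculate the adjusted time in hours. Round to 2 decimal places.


Rigor mortis time adjustment:
Exponent = (T_ref - T_actual) / 10 = (20 - 28.0) / 10 = -0.8
Q10 factor = 3.0^-0.8 = 0.41524
t_adjusted = 2 * 0.41524 = 0.83 hours

0.83


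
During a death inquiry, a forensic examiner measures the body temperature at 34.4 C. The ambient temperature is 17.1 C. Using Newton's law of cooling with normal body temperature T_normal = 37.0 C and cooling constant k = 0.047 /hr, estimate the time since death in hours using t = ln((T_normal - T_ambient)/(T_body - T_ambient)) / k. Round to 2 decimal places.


Using Newton's law of cooling:
t = ln((T_normal - T_ambient) / (T_body - T_ambient)) / k
T_normal - T_ambient = 19.9
T_body - T_ambient = 17.3
Ratio = 1.150289
ln(ratio) = 0.140013
t = 0.140013 / 0.047 = 2.98 hours

2.98


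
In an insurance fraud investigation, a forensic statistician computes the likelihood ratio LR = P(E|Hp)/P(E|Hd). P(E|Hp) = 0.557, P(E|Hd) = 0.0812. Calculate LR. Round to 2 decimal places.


Likelihood ratio calculation:
LR = P(E|Hp) / P(E|Hd)
LR = 0.557 / 0.0812
LR = 6.86

6.86


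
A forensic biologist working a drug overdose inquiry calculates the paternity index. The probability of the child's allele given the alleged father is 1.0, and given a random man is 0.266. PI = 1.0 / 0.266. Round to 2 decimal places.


Paternity Index calculation:
PI = P(allele|father) / P(allele|random)
PI = 1.0 / 0.266
PI = 3.76

3.76


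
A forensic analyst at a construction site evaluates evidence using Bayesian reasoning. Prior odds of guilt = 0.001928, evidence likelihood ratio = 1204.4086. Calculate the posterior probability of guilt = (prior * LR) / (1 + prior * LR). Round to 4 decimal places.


Bayesian evidence evaluation:
Posterior odds = prior_odds * LR = 0.001928 * 1204.4086 = 2.3221
Posterior probability = posterior_odds / (1 + posterior_odds)
= 2.3221 / (1 + 2.3221)
= 2.3221 / 3.3221
= 0.6990

0.6990


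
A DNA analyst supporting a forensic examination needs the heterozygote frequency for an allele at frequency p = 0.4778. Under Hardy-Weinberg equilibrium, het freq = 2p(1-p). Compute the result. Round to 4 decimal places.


Hardy-Weinberg heterozygote frequency:
q = 1 - p = 1 - 0.4778 = 0.5222
2pq = 2 * 0.4778 * 0.5222 = 0.4990

0.4990


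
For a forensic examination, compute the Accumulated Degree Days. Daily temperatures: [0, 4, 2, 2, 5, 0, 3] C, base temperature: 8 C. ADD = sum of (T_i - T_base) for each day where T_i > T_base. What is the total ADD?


Computing ADD day by day:
Day 1: max(0, 0 - 8) = 0
Day 2: max(0, 4 - 8) = 0
Day 3: max(0, 2 - 8) = 0
Day 4: max(0, 2 - 8) = 0
Day 5: max(0, 5 - 8) = 0
Day 6: max(0, 0 - 8) = 0
Day 7: max(0, 3 - 8) = 0
Total ADD = 0

0


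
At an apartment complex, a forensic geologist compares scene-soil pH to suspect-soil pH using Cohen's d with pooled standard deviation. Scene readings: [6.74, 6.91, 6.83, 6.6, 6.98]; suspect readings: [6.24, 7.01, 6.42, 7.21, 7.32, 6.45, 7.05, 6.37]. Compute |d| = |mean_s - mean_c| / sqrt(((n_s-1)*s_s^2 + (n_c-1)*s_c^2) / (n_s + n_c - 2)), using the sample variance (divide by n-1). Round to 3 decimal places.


Pooled-variance Cohen's d for soil pH comparison:
Scene mean = 34.06 / 5 = 6.812
Suspect mean = 54.07 / 8 = 6.75875
Scene sample variance s_s^2 = 0.02207
Suspect sample variance s_c^2 = 0.18527
Pooled variance = ((n_s-1)*s_s^2 + (n_c-1)*s_c^2) / (n_s + n_c - 2) = 0.125924
Pooled SD = sqrt(0.125924) = 0.354858
Mean difference = 0.05325
|d| = |0.05325| / 0.354858 = 0.150

0.150


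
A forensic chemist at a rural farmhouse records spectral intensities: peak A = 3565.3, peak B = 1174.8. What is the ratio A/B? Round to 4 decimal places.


Spectral peak ratio:
Peak A = 3565.3 counts
Peak B = 1174.8 counts
Ratio = 3565.3 / 1174.8 = 3.0348

3.0348


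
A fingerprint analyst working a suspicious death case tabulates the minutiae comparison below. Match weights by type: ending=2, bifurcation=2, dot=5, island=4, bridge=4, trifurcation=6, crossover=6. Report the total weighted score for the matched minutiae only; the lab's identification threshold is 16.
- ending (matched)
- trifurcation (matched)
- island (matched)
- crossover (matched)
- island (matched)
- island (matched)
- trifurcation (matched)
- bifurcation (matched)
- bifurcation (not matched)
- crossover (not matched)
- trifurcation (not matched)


Weighted minutiae match score:
  ending: matched, +2 (running total 2)
  trifurcation: matched, +6 (running total 8)
  island: matched, +4 (running total 12)
  crossover: matched, +6 (running total 18)
  island: matched, +4 (running total 22)
  island: matched, +4 (running total 26)
  trifurcation: matched, +6 (running total 32)
  bifurcation: matched, +2 (running total 34)
  bifurcation: not matched, +0
  crossover: not matched, +0
  trifurcation: not matched, +0
Total score = 34
Threshold = 16; verdict = identification

34


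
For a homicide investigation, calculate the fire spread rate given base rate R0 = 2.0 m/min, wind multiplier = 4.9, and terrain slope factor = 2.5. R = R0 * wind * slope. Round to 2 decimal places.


Fire spread rate calculation:
R = R0 * wind_factor * slope_factor
= 2.0 * 4.9 * 2.5
= 9.8 * 2.5
= 24.50 m/min

24.50


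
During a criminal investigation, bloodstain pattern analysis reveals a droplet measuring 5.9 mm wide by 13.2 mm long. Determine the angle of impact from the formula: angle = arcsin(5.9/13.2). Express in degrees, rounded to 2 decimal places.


Blood spatter impact angle calculation:
width / length = 5.9 / 13.2 = 0.44697
angle = arcsin(0.44697)
angle = 26.55 degrees

26.55


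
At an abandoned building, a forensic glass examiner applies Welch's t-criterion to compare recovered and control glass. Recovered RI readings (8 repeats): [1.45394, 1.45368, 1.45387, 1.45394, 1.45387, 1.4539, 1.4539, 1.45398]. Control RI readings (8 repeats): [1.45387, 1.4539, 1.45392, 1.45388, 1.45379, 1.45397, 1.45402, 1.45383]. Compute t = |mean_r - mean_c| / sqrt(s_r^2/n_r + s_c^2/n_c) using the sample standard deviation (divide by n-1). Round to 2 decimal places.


Welch's t-criterion for glass RI comparison:
Recovered mean = sum / n_r = 11.63108 / 8 = 1.453885
Control mean = sum / n_c = 11.63118 / 8 = 1.4538975
Recovered sample variance s_r^2 = 8.28571e-09
Control sample variance s_c^2 = 5.42143e-09
Welch SE (unpooled) = sqrt(s_r^2/n_r + s_c^2/n_c) = sqrt(1.03571e-09 + 6.77679e-10) = sqrt(1.71339e-09) = 4.13931e-05
|mean_r - mean_c| = 1.25e-05
t = 1.25e-05 / 4.13931e-05 = 0.30

0.30


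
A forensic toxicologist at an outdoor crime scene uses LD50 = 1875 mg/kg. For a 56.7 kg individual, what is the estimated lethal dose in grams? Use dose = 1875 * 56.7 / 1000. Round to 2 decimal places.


Lethal dose calculation:
Lethal dose = LD50 * body_weight / 1000
= 1875 * 56.7 / 1000
= 106312.5 / 1000
= 106.31 g

106.31


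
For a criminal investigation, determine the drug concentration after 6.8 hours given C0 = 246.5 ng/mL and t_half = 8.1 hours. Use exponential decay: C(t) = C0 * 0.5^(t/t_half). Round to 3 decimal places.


Drug concentration decay:
Number of half-lives = t / t_half = 6.8 / 8.1 = 0.839506
Decay factor = 0.5^0.839506 = 0.55883489
C(t) = 246.5 * 0.55883489 = 137.753 ng/mL

137.753


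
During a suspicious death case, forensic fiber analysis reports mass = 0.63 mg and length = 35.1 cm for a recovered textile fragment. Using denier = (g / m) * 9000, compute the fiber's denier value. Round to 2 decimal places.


Denier calculation:
Mass in grams = 0.63 mg / 1000 = 0.00063 g
Length in meters = 35.1 cm / 100 = 0.351 m
Linear density = mass / length = 0.00063 / 0.351 = 0.00179487 g/m
Denier = (g/m) * 9000 = 0.00179487 * 9000 = 16.15

16.15


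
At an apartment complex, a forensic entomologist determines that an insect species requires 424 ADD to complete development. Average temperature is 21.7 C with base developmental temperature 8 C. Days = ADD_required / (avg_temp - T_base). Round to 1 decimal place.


Insect development time:
Effective temperature = avg_temp - T_base = 21.7 - 8 = 13.7 C
Days = ADD / effective_temp = 424 / 13.7 = 30.9 days

30.9


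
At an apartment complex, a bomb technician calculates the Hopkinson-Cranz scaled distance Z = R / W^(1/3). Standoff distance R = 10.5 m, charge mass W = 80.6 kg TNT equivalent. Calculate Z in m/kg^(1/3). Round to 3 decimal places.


Scaled distance calculation:
W^(1/3) = 80.6^(1/3) = 4.319615
Z = R / W^(1/3) = 10.5 / 4.319615
Z = 2.431 m/kg^(1/3)

2.431


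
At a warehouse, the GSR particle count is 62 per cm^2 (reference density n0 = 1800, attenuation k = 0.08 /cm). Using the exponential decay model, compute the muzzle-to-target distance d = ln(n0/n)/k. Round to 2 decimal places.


GSR distance calculation:
n0/n = 1800 / 62 = 29.032258
ln(n0/n) = 3.368408
d = 3.368408 / 0.08 = 42.11 cm

42.11


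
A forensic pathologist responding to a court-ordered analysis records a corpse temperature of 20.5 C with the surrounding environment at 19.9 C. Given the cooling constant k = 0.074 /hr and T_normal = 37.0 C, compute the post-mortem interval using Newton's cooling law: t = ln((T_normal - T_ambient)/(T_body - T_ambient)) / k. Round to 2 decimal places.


Using Newton's law of cooling:
t = ln((T_normal - T_ambient) / (T_body - T_ambient)) / k
T_normal - T_ambient = 17.1
T_body - T_ambient = 0.6
Ratio = 28.5
ln(ratio) = 3.349904
t = 3.349904 / 0.074 = 45.27 hours

45.27


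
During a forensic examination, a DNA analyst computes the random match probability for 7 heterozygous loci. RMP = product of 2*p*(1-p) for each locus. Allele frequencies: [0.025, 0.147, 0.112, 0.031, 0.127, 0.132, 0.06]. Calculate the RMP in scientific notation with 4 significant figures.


Computing RMP for 7 loci:
Locus 1: 2 * 0.025 * 0.975 = 0.04875
Locus 2: 2 * 0.147 * 0.853 = 0.250782
Locus 3: 2 * 0.112 * 0.888 = 0.198912
Locus 4: 2 * 0.031 * 0.969 = 0.060078
Locus 5: 2 * 0.127 * 0.873 = 0.221742
Locus 6: 2 * 0.132 * 0.868 = 0.229152
Locus 7: 2 * 0.06 * 0.94 = 0.1128
RMP = 8.374e-07

8.374e-07


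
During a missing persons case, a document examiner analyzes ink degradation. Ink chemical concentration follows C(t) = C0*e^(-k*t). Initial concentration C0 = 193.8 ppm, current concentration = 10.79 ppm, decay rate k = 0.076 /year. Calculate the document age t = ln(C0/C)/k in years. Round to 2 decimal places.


Document age estimation:
C0/C = 193.8 / 10.79 = 17.961075
ln(C0/C) = 2.888207
t = 2.888207 / 0.076 = 38.00 years

38.00


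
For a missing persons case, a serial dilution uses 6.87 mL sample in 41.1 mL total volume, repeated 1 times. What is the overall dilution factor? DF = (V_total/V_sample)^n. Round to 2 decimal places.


Dilution factor calculation:
Single dilution = V_total / V_sample = 41.1 / 6.87 ≈ 5.982533
Number of dilutions = 1
Total DF = (41.1 / 6.87)^1 (full precision, rounded at the end) = 5.98

5.98


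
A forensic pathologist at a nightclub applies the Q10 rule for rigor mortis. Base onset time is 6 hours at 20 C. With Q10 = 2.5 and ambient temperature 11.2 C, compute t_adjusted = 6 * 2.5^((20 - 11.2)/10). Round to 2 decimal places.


Rigor mortis time adjustment:
Exponent = (T_ref - T_actual) / 10 = (20 - 11.2) / 10 = 0.88
Q10 factor = 2.5^0.88 = 2.23969
t_adjusted = 6 * 2.23969 = 13.44 hours

13.44


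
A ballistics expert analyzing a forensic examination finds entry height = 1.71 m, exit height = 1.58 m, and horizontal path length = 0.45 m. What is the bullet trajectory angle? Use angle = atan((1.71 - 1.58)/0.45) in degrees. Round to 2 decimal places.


Bullet trajectory angle:
Height difference = 1.71 - 1.58 = 0.13 m
angle = atan(0.13 / 0.45)
angle = atan(0.288889)
angle = 16.11 degrees

16.11


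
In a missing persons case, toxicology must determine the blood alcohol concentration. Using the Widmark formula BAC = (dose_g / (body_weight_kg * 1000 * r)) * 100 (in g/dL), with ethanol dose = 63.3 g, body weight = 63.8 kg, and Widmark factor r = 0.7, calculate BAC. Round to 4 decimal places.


Applying the Widmark formula:
BAC = (dose_g / (body_wt * 1000 * r)) * 100
Denominator = 63.8 * 1000 * 0.7 = 44660
BAC = (63.3 / 44660) * 100
BAC = 0.1417 g/dL

0.1417


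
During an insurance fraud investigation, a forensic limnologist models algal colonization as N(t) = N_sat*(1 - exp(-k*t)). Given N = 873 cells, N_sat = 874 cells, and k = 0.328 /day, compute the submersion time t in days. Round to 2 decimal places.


PMSI from diatom colonization curve:
N / N_sat = 873 / 874 = 0.998856
1 - N/N_sat = 0.001144
ln(1 - N/N_sat) = -6.773224
t = -ln(1 - N/N_sat) / k = -(-6.773224) / 0.328 = 20.65 days

20.65


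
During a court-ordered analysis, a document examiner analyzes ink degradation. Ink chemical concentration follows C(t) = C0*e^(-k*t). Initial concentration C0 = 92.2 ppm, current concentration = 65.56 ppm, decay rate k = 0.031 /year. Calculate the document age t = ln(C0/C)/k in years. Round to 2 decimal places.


Document age estimation:
C0/C = 92.2 / 65.56 = 1.406345
ln(C0/C) = 0.340994
t = 0.340994 / 0.031 = 11.00 years

11.00


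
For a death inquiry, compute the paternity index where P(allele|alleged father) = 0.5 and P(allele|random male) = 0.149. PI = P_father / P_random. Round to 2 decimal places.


Paternity Index calculation:
PI = P(allele|father) / P(allele|random)
PI = 0.5 / 0.149
PI = 3.36

3.36


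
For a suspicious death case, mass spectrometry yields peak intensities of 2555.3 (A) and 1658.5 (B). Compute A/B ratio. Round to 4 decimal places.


Spectral peak ratio:
Peak A = 2555.3 counts
Peak B = 1658.5 counts
Ratio = 2555.3 / 1658.5 = 1.5407

1.5407


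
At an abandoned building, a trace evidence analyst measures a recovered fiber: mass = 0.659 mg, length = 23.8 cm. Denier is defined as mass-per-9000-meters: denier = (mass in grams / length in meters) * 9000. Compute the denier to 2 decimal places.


Denier calculation:
Mass in grams = 0.659 mg / 1000 = 0.000659 g
Length in meters = 23.8 cm / 100 = 0.238 m
Linear density = mass / length = 0.000659 / 0.238 = 0.00276891 g/m
Denier = (g/m) * 9000 = 0.00276891 * 9000 = 24.92

24.92


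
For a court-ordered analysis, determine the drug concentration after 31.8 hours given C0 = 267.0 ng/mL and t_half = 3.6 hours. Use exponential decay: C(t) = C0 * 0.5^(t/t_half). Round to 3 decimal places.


Drug concentration decay:
Number of half-lives = t / t_half = 31.8 / 3.6 = 8.833333
Decay factor = 0.5^8.833333 = 0.00219231
C(t) = 267.0 * 0.00219231 = 0.585 ng/mL

0.585


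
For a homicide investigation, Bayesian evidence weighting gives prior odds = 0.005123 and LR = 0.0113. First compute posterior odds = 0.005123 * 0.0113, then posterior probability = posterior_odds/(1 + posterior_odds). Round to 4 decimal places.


Bayesian evidence evaluation:
Posterior odds = prior_odds * LR = 0.005123 * 0.0113 = 0.0000578899
Posterior probability = posterior_odds / (1 + posterior_odds)
= 0.0000578899 / (1 + 0.0000578899)
= 0.0000578899 / 1.0000578899
= 0.0001

0.0001


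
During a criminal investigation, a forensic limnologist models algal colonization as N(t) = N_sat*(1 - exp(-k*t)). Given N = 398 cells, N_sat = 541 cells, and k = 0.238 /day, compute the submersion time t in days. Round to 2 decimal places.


PMSI from diatom colonization curve:
N / N_sat = 398 / 541 = 0.735675
1 - N/N_sat = 0.264325
ln(1 - N/N_sat) = -1.330576
t = -ln(1 - N/N_sat) / k = -(-1.330576) / 0.238 = 5.59 days

5.59


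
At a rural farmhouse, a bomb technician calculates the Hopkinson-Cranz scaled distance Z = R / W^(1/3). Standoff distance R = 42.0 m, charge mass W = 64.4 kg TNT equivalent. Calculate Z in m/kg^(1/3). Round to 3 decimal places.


Scaled distance calculation:
W^(1/3) = 64.4^(1/3) = 4.008316
Z = R / W^(1/3) = 42.0 / 4.008316
Z = 10.478 m/kg^(1/3)

10.478


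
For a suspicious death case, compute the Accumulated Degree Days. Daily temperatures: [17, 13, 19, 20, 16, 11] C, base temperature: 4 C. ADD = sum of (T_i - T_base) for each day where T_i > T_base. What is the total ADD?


Computing ADD day by day:
Day 1: max(0, 17 - 4) = 13
Day 2: max(0, 13 - 4) = 9
Day 3: max(0, 19 - 4) = 15
Day 4: max(0, 20 - 4) = 16
Day 5: max(0, 16 - 4) = 12
Day 6: max(0, 11 - 4) = 7
Total ADD = 72

72


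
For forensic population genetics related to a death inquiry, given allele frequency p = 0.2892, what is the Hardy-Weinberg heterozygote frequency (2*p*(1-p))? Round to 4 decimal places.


Hardy-Weinberg heterozygote frequency:
q = 1 - p = 1 - 0.2892 = 0.7108
2pq = 2 * 0.2892 * 0.7108 = 0.4111

0.4111


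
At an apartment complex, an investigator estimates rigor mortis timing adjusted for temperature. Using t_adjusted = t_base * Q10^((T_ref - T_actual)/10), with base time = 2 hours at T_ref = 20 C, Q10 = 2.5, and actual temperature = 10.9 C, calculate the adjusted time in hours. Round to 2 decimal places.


Rigor mortis time adjustment:
Exponent = (T_ref - T_actual) / 10 = (20 - 10.9) / 10 = 0.91
Q10 factor = 2.5^0.91 = 2.30211
t_adjusted = 2 * 2.30211 = 4.60 hours

4.60


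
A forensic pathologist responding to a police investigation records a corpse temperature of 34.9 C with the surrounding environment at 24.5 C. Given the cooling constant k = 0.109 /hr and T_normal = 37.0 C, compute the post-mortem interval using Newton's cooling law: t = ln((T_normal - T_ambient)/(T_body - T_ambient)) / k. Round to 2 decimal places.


Using Newton's law of cooling:
t = ln((T_normal - T_ambient) / (T_body - T_ambient)) / k
T_normal - T_ambient = 12.5
T_body - T_ambient = 10.4
Ratio = 1.201923
ln(ratio) = 0.183923
t = 0.183923 / 0.109 = 1.69 hours

1.69
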